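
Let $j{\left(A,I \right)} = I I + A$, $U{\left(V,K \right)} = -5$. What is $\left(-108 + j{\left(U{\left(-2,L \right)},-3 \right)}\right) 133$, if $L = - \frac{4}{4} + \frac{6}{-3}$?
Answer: $-13832$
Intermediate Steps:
$L = -3$ ($L = \left(-4\right) \frac{1}{4} + 6 \left(- \frac{1}{3}\right) = -1 - 2 = -3$)
$j{\left(A,I \right)} = A + I^{2}$ ($j{\left(A,I \right)} = I^{2} + A = A + I^{2}$)
$\left(-108 + j{\left(U{\left(-2,L \right)},-3 \right)}\right) 133 = \left(-108 - \left(5 - \left(-3\right)^{2}\right)\right) 133 = \left(-108 + \left(-5 + 9\right)\right) 133 = \left(-108 + 4\right) 133 = \left(-104\right) 133 = -13832$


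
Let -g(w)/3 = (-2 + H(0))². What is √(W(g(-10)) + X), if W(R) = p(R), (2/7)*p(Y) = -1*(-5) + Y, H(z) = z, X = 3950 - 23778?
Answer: I*√79410/2 ≈ 140.9*I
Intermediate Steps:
X = -19828
p(Y) = 35/2 + 7*Y/2 (p(Y) = 7*(-1*(-5) + Y)/2 = 7*(5 + Y)/2 = 35/2 + 7*Y/2)
g(w) = -12 (g(w) = -3*(-2 + 0)² = -3*(-2)² = -3*4 = -12)
W(R) = 35/2 + 7*R/2
√(W(g(-10)) + X) = √((35/2 + (7/2)*(-12)) - 19828) = √((35/2 - 42) - 19828) = √(-49/2 - 19828) = √(-39705/2) = I*√79410/2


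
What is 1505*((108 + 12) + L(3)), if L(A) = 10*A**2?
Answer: 316050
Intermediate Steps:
1505*((108 + 12) + L(3)) = 1505*((108 + 12) + 10*3**2) = 1505*(120 + 10*9) = 1505*(120 + 90) = 1505*210 = 316050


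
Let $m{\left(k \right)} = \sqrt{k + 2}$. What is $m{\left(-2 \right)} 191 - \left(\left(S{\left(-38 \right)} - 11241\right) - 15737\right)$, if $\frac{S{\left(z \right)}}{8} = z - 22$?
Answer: $27458$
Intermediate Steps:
$S{\left(z \right)} = -176 + 8 z$ ($S{\left(z \right)} = 8 \left(z - 22\right) = 8 \left(-22 + z\right) = -176 + 8 z$)
$m{\left(k \right)} = \sqrt{2 + k}$
$m{\left(-2 \right)} 191 - \left(\left(S{\left(-38 \right)} - 11241\right) - 15737\right) = \sqrt{2 - 2} \cdot 191 - \left(\left(\left(-176 + 8 \left(-38\right)\right) - 11241\right) - 15737\right) = \sqrt{0} \cdot 191 - \left(\left(\left(-176 - 304\right) - 11241\right) - 15737\right) = 0 \cdot 191 - \left(\left(-480 - 11241\right) - 15737\right) = 0 - \left(-11721 - 15737\right) = 0 - -27458 = 0 + 27458 = 27458$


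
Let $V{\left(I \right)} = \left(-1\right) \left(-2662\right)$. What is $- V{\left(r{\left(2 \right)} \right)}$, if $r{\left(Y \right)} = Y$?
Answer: $-2662$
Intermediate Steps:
$V{\left(I \right)} = 2662$
$- V{\left(r{\left(2 \right)} \right)} = \left(-1\right) 2662 = -2662$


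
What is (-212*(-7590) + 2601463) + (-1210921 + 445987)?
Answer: 3445609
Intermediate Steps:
(-212*(-7590) + 2601463) + (-1210921 + 445987) = (1609080 + 2601463) - 764934 = 4210543 - 764934 = 3445609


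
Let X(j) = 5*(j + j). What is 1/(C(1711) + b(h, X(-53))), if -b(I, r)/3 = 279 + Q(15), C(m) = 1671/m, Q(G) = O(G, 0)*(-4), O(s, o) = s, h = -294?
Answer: -1711/1122456 ≈ -0.0015243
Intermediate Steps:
Q(G) = -4*G (Q(G) = G*(-4) = -4*G)
X(j) = 10*j (X(j) = 5*(2*j) = 10*j)
b(I, r) = -657 (b(I, r) = -3*(279 - 4*15) = -3*(279 - 60) = -3*219 = -657)
1/(C(1711) + b(h, X(-53))) = 1/(1671/1711 - 657) = 1/(-1122456/1711) = -1711/1122456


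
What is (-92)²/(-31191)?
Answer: -8464/31191 ≈ -0.27136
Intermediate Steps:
(-92)²/(-31191) = 8464*(-1/31191) = -8464/31191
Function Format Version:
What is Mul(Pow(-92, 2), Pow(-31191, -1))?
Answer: Rational(-8464, 31191) ≈ -0.27136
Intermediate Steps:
Mul(Pow(-92, 2), Pow(-31191, -1)) = Mul(8464, Rational(-1, 31191)) = Rational(-8464, 31191)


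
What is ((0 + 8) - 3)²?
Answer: 25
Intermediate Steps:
((0 + 8) - 3)² = (8 - 3)² = 5² = 25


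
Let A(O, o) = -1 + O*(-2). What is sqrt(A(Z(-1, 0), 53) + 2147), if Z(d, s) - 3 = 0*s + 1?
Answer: sqrt(2138) ≈ 46.239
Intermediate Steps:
Z(d, s) = 4 (Z(d, s) = 3 + (0*s + 1) = 3 + (0 + 1) = 3 + 1 = 4)
A(O, o) = -1 - 2*O
sqrt(A(Z(-1, 0), 53) + 2147) = sqrt((-1 - 2*4) + 2147) = sqrt((-1 - 8) + 2147) = sqrt(-9 + 2147) = sqrt(2138)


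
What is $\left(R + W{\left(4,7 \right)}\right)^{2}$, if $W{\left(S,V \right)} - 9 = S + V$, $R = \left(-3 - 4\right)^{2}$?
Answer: $4761$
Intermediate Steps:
$R = 49$ ($R = \left(-7\right)^{2} = 49$)
$W{\left(S,V \right)} = 9 + S + V$ ($W{\left(S,V \right)} = 9 + \left(S + V\right) = 9 + S + V$)
$\left(R + W{\left(4,7 \right)}\right)^{2} = \left(49 + \left(9 + 4 + 7\right)\right)^{2} = \left(49 + 20\right)^{2} = 69^{2} = 4761$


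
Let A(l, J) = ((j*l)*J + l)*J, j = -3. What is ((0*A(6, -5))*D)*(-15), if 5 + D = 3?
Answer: 0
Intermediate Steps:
D = -2 (D = -5 + 3 = -2)
A(l, J) = J*(l - 3*J*l) (A(l, J) = ((-3*l)*J + l)*J = (-3*J*l + l)*J = (l - 3*J*l)*J = J*(l - 3*J*l))
((0*A(6, -5))*D)*(-15) = ((0*(-5*6*(1 - 3*(-5))))*(-2))*(-15) = ((0*(-5*6*(1 + 15)))*(-2))*(-15) = ((0*(-5*6*16))*(-2))*(-15) = ((0*(-480))*(-2))*(-15) = (0*(-2))*(-15) = 0*(-15) = 0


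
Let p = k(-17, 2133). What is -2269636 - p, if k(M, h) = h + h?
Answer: -2273902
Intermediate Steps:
k(M, h) = 2*h
p = 4266 (p = 2*2133 = 4266)
-2269636 - p = -2269636 - 1*4266 = -2269636 - 4266 = -2273902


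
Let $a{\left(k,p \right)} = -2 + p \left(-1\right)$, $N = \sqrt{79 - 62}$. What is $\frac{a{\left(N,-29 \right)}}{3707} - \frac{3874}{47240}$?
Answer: $- \frac{6542719}{87559340} \approx -0.074723$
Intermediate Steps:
$N = \sqrt{17} \approx 4.1231$
$a{\left(k,p \right)} = -2 - p$
$\frac{a{\left(N,-29 \right)}}{3707} - \frac{3874}{47240} = \frac{-2 - -29}{3707} - \frac{3874}{47240} = \left(-2 + 29\right) \frac{1}{3707} - \frac{1937}{23620} = 27 \cdot \frac{1}{3707} - \frac{1937}{23620} = \frac{27}{3707} - \frac{1937}{23620} = - \frac{6542719}{87559340}$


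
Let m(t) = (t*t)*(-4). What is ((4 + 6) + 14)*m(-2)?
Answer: -384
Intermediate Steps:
m(t) = -4*t**2 (m(t) = t**2*(-4) = -4*t**2)
((4 + 6) + 14)*m(-2) = ((4 + 6) + 14)*(-4*(-2)**2) = (10 + 14)*(-4*4) = 24*(-16) = -384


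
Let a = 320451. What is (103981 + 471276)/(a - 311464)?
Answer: 575257/8987 ≈ 64.010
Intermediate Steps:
(103981 + 471276)/(a - 311464) = (103981 + 471276)/(320451 - 311464) = 575257/8987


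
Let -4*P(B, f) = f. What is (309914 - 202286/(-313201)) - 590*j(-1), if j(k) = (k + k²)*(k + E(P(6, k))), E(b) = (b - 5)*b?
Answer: 13866511000/44743 ≈ 3.0991e+5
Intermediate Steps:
P(B, f) = -f/4
E(b) = b*(-5 + b) (E(b) = (-5 + b)*b = b*(-5 + b))
j(k) = (k + k²)*(k - k*(-5 - k/4)/4) (j(k) = (k + k²)*(k + (-k/4)*(-5 - k/4)) = (k + k²)*(k - k*(-5 - k/4)/4))
(309914 - 202286/(-313201)) - 590*j(-1) = (309914 - 202286/(-313201)) - 295*(-1)²*(36 + (-1)² + 37*(-1))/8 = (309914 - 202286*(-1/313201)) - 295*(36 + 1 - 37)/8 = (309914 + 28898/44743) - 295*0/8 = 13866511000/44743 - 590*0 = 13866511000/44743 + 0 = 13866511000/44743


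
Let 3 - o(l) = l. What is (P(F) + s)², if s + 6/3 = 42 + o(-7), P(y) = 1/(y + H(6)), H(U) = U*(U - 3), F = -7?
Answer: 303601/121 ≈ 2509.1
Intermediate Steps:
o(l) = 3 - l
H(U) = U*(-3 + U)
P(y) = 1/(18 + y) (P(y) = 1/(y + 6*(-3 + 6)) = 1/(y + 6*3) = 1/(y + 18) = 1/(18 + y))
s = 50 (s = -2 + (42 + (3 - 1*(-7))) = -2 + (42 + (3 + 7)) = -2 + (42 + 10) = -2 + 52 = 50)
(P(F) + s)² = (1/(18 - 7) + 50)² = (1/11 + 50)² = (551/11)² = 303601/121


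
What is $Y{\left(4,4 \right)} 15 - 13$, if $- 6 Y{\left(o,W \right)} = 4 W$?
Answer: $-53$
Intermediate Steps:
$Y{\left(o,W \right)} = - \frac{2 W}{3}$ ($Y{\left(o,W \right)} = - \frac{4 W}{6} = - \frac{2 W}{3}$)
$Y{\left(4,4 \right)} 15 - 13 = \left(- \frac{2}{3}\right) 4 \cdot 15 - 13 = \left(- \frac{8}{3}\right) 15 - 13 = -40 - 13 = -53$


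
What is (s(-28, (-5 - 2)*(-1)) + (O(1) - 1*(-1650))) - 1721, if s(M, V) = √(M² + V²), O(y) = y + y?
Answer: -69 + 7*√17 ≈ -40.138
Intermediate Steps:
O(y) = 2*y
(s(-28, (-5 - 2)*(-1)) + (O(1) - 1*(-1650))) - 1721 = (√((-28)² + ((-5 - 2)*(-1))²) + (2*1 - 1*(-1650))) - 1721 = (√(784 + (-7*(-1))²) + (2 + 1650)) - 1721 = (√(784 + 7²) + 1652) - 1721 = (√(784 + 49) + 1652) - 1721 = (√833 + 1652) - 1721 = (7*√17 + 1652) - 1721 = (1652 + 7*√17) - 1721 = -69 + 7*√17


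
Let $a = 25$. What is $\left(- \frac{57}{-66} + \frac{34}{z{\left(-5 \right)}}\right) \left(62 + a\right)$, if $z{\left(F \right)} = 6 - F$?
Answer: $\frac{7569}{22} \approx 344.05$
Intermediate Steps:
$\left(- \frac{57}{-66} + \frac{34}{z{\left(-5 \right)}}\right) \left(62 + a\right) = \left(- \frac{57}{-66} + \frac{34}{6 - -5}\right) \left(62 + 25\right) = \left(\left(-57\right) \left(- \frac{1}{66}\right) + \frac{34}{6 + 5}\right) 87 = \left(\frac{19}{22} + \frac{34}{11}\right) 87 = \frac{87}{22} \cdot 87 = \frac{7569}{22}$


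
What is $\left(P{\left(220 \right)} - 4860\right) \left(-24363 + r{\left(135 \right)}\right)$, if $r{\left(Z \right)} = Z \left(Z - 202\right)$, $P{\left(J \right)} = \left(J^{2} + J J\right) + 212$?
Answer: $-3078614016$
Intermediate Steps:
$P{\left(J \right)} = 212 + 2 J^{2}$ ($P{\left(J \right)} = \left(J^{2} + J^{2}\right) + 212 = 2 J^{2} + 212 = 212 + 2 J^{2}$)
$r{\left(Z \right)} = Z \left(-202 + Z\right)$
$\left(P{\left(220 \right)} - 4860\right) \left(-24363 + r{\left(135 \right)}\right) = \left(\left(212 + 2 \cdot 220^{2}\right) - 4860\right) \left(-24363 + 135 \left(-202 + 135\right)\right) = \left(\left(212 + 2 \cdot 48400\right) - 4860\right) \left(-24363 + 135 \left(-67\right)\right) = \left(\left(212 + 96800\right) - 4860\right) \left(-24363 - 9045\right) = \left(97012 - 4860\right) \left(-33408\right) = 92152 \left(-33408\right) = -3078614016$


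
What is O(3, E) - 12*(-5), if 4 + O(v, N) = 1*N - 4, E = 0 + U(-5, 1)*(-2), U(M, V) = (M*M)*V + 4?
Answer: -6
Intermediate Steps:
U(M, V) = 4 + V*M² (U(M, V) = M²*V + 4 = V*M² + 4 = 4 + V*M²)
E = -58 (E = 0 + (4 + 1*(-5)²)*(-2) = 0 + (4 + 1*25)*(-2) = 0 + (4 + 25)*(-2) = 0 + 29*(-2) = 0 - 58 = -58)
O(v, N) = -8 + N (O(v, N) = -4 + (1*N - 4) = -4 + (N - 4) = -4 + (-4 + N) = -8 + N)
O(3, E) - 12*(-5) = (-8 - 58) - 12*(-5) = -66 + 60 = -6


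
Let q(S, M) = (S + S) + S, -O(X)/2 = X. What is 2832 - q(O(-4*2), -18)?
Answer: 2784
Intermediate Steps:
O(X) = -2*X
q(S, M) = 3*S (q(S, M) = 2*S + S = 3*S)
2832 - q(O(-4*2), -18) = 2832 - 3*(-(-8)*2) = 2832 - 3*(-2*(-8)) = 2832 - 3*16 = 2832 - 1*48 = 2832 - 48 = 2784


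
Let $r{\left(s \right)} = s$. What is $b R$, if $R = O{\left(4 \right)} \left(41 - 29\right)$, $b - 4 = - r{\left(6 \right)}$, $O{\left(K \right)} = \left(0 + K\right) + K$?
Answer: $-192$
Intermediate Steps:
$O{\left(K \right)} = 2 K$ ($O{\left(K \right)} = K + K = 2 K$)
$b = -2$ ($b = 4 - 6 = -2$)
$R = 96$ ($R = 2 \cdot 4 \left(41 - 29\right) = 8 \cdot 12 = 96$)
$b R = \left(-2\right) 96 = -192$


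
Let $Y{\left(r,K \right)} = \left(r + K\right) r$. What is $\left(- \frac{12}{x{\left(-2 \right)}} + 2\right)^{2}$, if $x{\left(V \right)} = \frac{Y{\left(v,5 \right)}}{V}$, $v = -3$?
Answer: $4$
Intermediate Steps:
$Y{\left(r,K \right)} = r \left(K + r\right)$ ($Y{\left(r,K \right)} = \left(K + r\right) r = r \left(K + r\right)$)
$x{\left(V \right)} = - \frac{6}{V}$ ($x{\left(V \right)} = \frac{\left(-3\right) \left(5 - 3\right)}{V} = \frac{\left(-3\right) 2}{V} = - \frac{6}{V}$)
$\left(- \frac{12}{x{\left(-2 \right)}} + 2\right)^{2} = \left(- \frac{12}{\left(-6\right) \frac{1}{-2}} + 2\right)^{2} = \left(- \frac{12}{\left(-6\right) \left(- \frac{1}{2}\right)} + 2\right)^{2} = \left(- \frac{12}{3} + 2\right)^{2} = \left(\left(-12\right) \frac{1}{3} + 2\right)^{2} = \left(-4 + 2\right)^{2} = \left(-2\right)^{2} = 4$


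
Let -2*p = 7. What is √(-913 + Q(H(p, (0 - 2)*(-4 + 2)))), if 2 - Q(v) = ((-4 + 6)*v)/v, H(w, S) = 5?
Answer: I*√913 ≈ 30.216*I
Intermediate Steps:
p = -7/2 (p = -½*7 = -7/2 ≈ -3.5000)
Q(v) = 0 (Q(v) = 2 - (-4 + 6)*v/v = 2 - 2*v/v = 2 - 1*2 = 2 - 2 = 0)
√(-913 + Q(H(p, (0 - 2)*(-4 + 2)))) = √(-913 + 0) = √(-913) = I*√913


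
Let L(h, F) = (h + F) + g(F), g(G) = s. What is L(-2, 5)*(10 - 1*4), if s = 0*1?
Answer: 18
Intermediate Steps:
s = 0
g(G) = 0
L(h, F) = F + h (L(h, F) = (h + F) + 0 = (F + h) + 0 = F + h)
L(-2, 5)*(10 - 1*4) = (5 - 2)*(10 - 1*4) = 3*(10 - 4) = 3*6 = 18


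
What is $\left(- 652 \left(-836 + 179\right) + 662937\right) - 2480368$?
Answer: $-1389067$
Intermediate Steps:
$\left(- 652 \left(-836 + 179\right) + 662937\right) - 2480368 = \left(\left(-652\right) \left(-657\right) + 662937\right) - 2480368 = \left(428364 + 662937\right) - 2480368 = 1091301 - 2480368 = -1389067$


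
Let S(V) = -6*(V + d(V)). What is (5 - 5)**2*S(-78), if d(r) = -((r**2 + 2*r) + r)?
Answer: 0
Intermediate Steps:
d(r) = -r**2 - 3*r (d(r) = -(r**2 + 3*r) = -r**2 - 3*r)
S(V) = -6*V + 6*V*(3 + V) (S(V) = -6*(V - V*(3 + V)) = -6*V + 6*V*(3 + V))
(5 - 5)**2*S(-78) = (5 - 5)**2*(6*(-78)*(2 - 78)) = 0**2*(6*(-78)*(-76)) = 0*35568 = 0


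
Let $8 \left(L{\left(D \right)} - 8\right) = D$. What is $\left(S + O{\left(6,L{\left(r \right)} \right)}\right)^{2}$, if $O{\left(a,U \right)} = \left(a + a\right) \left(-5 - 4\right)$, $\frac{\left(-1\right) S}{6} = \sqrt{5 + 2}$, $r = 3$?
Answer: $11916 + 1296 \sqrt{7} \approx 15345.0$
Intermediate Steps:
$L{\left(D \right)} = 8 + \frac{D}{8}$
$S = - 6 \sqrt{7}$ ($S = - 6 \sqrt{5 + 2} = - 6 \sqrt{7} \approx -15.875$)
$O{\left(a,U \right)} = - 18 a$ ($O{\left(a,U \right)} = 2 a \left(-9\right) = - 18 a$)
$\left(S + O{\left(6,L{\left(r \right)} \right)}\right)^{2} = \left(- 6 \sqrt{7} - 108\right)^{2} = \left(-108 - 6 \sqrt{7}\right)^{2}$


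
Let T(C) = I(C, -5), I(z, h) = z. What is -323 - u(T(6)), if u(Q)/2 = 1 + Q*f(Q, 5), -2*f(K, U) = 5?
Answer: -295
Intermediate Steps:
T(C) = C
f(K, U) = -5/2 (f(K, U) = -1/2*5 = -5/2)
u(Q) = 2 - 5*Q (u(Q) = 2*(1 + Q*(-5/2)) = 2*(1 - 5*Q/2) = 2 - 5*Q)
-323 - u(T(6)) = -323 - (2 - 5*6) = -323 - (2 - 30) = -323 - 1*(-28) = -323 + 28 = -295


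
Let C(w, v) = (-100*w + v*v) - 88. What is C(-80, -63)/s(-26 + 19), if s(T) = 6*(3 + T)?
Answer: -11881/24 ≈ -495.04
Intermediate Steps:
s(T) = 18 + 6*T
C(w, v) = -88 + v² - 100*w (C(w, v) = (-100*w + v²) - 88 = (v² - 100*w) - 88 = -88 + v² - 100*w)
C(-80, -63)/s(-26 + 19) = (-88 + (-63)² - 100*(-80))/(18 + 6*(-26 + 19)) = (-88 + 3969 + 8000)/(18 + 6*(-7)) = 11881/(18 - 42) = 11881/(-24) = 11881*(-1/24) = -11881/24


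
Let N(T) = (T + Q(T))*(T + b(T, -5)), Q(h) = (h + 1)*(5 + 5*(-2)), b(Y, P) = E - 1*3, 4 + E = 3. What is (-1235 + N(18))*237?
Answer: -548181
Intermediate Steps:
E = -1 (E = -4 + 3 = -1)
b(Y, P) = -4 (b(Y, P) = -1 - 1*3 = -1 - 3 = -4)
Q(h) = -5 - 5*h (Q(h) = (1 + h)*(5 - 10) = (1 + h)*(-5) = -5 - 5*h)
N(T) = (-5 - 4*T)*(-4 + T) (N(T) = (T + (-5 - 5*T))*(T - 4) = (-5 - 4*T)*(-4 + T))
(-1235 + N(18))*237 = (-1235 + (20 - 4*18² + 11*18))*237 = (-1235 + (20 - 4*324 + 198))*237 = (-1235 + (20 - 1296 + 198))*237 = (-1235 - 1078)*237 = -2313*237 = -548181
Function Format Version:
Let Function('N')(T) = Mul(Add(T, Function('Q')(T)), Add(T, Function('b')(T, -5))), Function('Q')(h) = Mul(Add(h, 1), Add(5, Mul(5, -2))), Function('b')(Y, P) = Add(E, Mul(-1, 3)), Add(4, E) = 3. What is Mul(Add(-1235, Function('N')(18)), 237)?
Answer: -548181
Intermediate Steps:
E = -1 (E = Add(-4, 3) = -1)
Function('b')(Y, P) = -4 (Function('b')(Y, P) = Add(-1, Mul(-1, 3)) = Add(-1, -3) = -4)
Function('Q')(h) = Add(-5, Mul(-5, h)) (Function('Q')(h) = Mul(Add(1, h), Add(5, -10)) = Mul(Add(1, h), -5) = Add(-5, Mul(-5, h)))
Function('N')(T) = Mul(Add(-5, Mul(-4, T)), Add(-4, T)) (Function('N')(T) = Mul(Add(T, Add(-5, Mul(-5, T))), Add(T, -4)) = Mul(Add(-5, Mul(-4, T)), Add(-4, T)))
Mul(Add(-1235, Function('N')(18)), 237) = Mul(Add(-1235, Add(20, Mul(-4, Pow(18, 2)), Mul(11, 18))), 237) = Mul(Add(-1235, Add(20, Mul(-4, 324), 198)), 237) = Mul(Add(-1235, Add(20, -1296, 198)), 237) = Mul(Add(-1235, -1078), 237) = Mul(-2313, 237) = -548181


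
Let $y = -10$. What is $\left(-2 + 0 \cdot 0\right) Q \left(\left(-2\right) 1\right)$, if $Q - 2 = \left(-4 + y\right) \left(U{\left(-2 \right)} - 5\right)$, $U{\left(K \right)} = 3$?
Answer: $120$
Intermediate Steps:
$Q = 30$ ($Q = 2 + \left(-4 - 10\right) \left(3 - 5\right) = 2 - -28 = 2 + 28 = 30$)
$\left(-2 + 0 \cdot 0\right) Q \left(\left(-2\right) 1\right) = \left(-2 + 0 \cdot 0\right) 30 \left(\left(-2\right) 1\right) = \left(-2 + 0\right) 30 \left(-2\right) = \left(-2\right) 30 \left(-2\right) = \left(-60\right) \left(-2\right) = 120$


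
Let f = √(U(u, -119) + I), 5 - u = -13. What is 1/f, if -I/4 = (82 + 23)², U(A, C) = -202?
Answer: -I*√44302/44302 ≈ -0.004751*I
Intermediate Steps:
u = 18 (u = 5 - 1*(-13) = 5 + 13 = 18)
I = -44100 (I = -4*(82 + 23)² = -4*105² = -4*11025 = -44100)
f = I*√44302 (f = √(-202 - 44100) = √(-44302) = I*√44302 ≈ 210.48*I)
1/f = 1/(I*√44302) = -I*√44302/44302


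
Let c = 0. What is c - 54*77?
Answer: -4158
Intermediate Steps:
c - 54*77 = 0 - 54*77 = 0 - 4158 = -4158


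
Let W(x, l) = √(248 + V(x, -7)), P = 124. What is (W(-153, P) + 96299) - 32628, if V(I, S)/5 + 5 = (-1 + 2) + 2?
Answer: 63671 + √238 ≈ 63686.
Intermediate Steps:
V(I, S) = -10 (V(I, S) = -25 + 5*((-1 + 2) + 2) = -25 + 5*(1 + 2) = -25 + 5*3 = -25 + 15 = -10)
W(x, l) = √238 (W(x, l) = √(248 - 10) = √238)
(W(-153, P) + 96299) - 32628 = (√238 + 96299) - 32628 = (96299 + √238) - 32628 = 63671 + √238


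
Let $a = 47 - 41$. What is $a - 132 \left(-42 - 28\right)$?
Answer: $9246$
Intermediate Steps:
$a = 6$ ($a = 47 - 41 = 6$)
$a - 132 \left(-42 - 28\right) = 6 - 132 \left(-42 - 28\right) = 6 - -9240 = 6 + 9240 = 9246$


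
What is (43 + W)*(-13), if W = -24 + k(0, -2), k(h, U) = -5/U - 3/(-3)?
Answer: -585/2 ≈ -292.50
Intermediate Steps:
k(h, U) = 1 - 5/U (k(h, U) = -5/U - 3*(-⅓) = -5/U + 1 = 1 - 5/U)
W = -41/2 (W = -24 + (-5 - 2)/(-2) = -24 - ½*(-7) = -24 + 7/2 = -41/2 ≈ -20.500)
(43 + W)*(-13) = (43 - 41/2)*(-13) = (45/2)*(-13) = -585/2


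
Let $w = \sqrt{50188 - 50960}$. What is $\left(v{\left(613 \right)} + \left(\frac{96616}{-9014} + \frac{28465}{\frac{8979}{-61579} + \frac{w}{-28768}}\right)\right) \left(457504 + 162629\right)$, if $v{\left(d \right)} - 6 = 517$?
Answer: $\frac{620133 \left(142176858887 \sqrt{193} + 113336524228194272 i\right)}{4507 \left(- 129153936 i + 61579 \sqrt{193}\right)} \approx -1.2074 \cdot 10^{11} + 8.0184 \cdot 10^{8} i$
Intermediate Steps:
$w = 2 i \sqrt{193}$ ($w = \sqrt{-772} = 2 i \sqrt{193} \approx 27.785 i$)
$v{\left(d \right)} = 523$ ($v{\left(d \right)} = 6 + 517 = 523$)
$\left(v{\left(613 \right)} + \left(\frac{96616}{-9014} + \frac{28465}{\frac{8979}{-61579} + \frac{w}{-28768}}\right)\right) \left(457504 + 162629\right) = \left(523 + \left(\frac{96616}{-9014} + \frac{28465}{\frac{8979}{-61579} + \frac{2 i \sqrt{193}}{-28768}}\right)\right) \left(457504 + 162629\right) = \left(523 + \left(96616 \left(- \frac{1}{9014}\right) + \frac{28465}{8979 \left(- \frac{1}{61579}\right) + 2 i \sqrt{193} \left(- \frac{1}{28768}\right)}\right)\right) 620133 = \left(523 - \left(\frac{48308}{4507} - \frac{28465}{- \frac{8979}{61579} - \frac{i \sqrt{193}}{14384}}\right)\right) 620133 = \left(\frac{2308853}{4507} + \frac{28465}{- \frac{8979}{61579} - \frac{i \sqrt{193}}{14384}}\right) 620133 = \frac{1431795937449}{4507} + \frac{17652085845}{- \frac{8979}{61579} - \frac{i \sqrt{193}}{14384}}$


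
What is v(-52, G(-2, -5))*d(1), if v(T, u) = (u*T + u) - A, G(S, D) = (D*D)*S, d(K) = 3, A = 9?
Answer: 7623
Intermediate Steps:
G(S, D) = S*D² (G(S, D) = D²*S = S*D²)
v(T, u) = -9 + u + T*u (v(T, u) = (u*T + u) - 1*9 = (T*u + u) - 9 = (u + T*u) - 9 = -9 + u + T*u)
v(-52, G(-2, -5))*d(1) = (-9 - 2*(-5)² - (-104)*(-5)²)*3 = (-9 - 2*25 - (-104)*25)*3 = (-9 - 50 - 52*(-50))*3 = (-9 - 50 + 2600)*3 = 2541*3 = 7623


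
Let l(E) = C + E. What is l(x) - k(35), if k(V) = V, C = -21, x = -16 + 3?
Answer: -69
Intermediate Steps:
x = -13
l(E) = -21 + E
l(x) - k(35) = (-21 - 13) - 1*35 = -34 - 35 = -69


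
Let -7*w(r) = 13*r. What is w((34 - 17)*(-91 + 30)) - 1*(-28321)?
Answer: 211728/7 ≈ 30247.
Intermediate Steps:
w(r) = -13*r/7
w((34 - 17)*(-91 + 30)) - 1*(-28321) = -13*(34 - 17)*(-91 + 30)/7 - 1*(-28321) = -221*(-61)/7 + 28321 = -13/7*(-1037) + 28321 = 13481/7 + 28321 = 211728/7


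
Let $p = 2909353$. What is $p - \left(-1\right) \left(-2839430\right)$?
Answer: $69923$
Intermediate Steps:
$p - \left(-1\right) \left(-2839430\right) = 2909353 - \left(-1\right) \left(-2839430\right) = 2909353 - 2839430 = 69923$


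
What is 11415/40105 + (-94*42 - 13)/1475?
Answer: -28403756/11830975 ≈ -2.4008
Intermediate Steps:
11415/40105 + (-94*42 - 13)/1475 = 11415*(1/40105) + (-3948 - 13)*(1/1475) = 2283/8021 - 3961*1/1475 = 2283/8021 - 3961/1475 = -28403756/11830975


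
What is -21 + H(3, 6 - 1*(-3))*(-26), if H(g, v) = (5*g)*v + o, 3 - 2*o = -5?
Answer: -3635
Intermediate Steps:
o = 4 (o = 3/2 - ½*(-5) = 3/2 + 5/2 = 4)
H(g, v) = 4 + 5*g*v (H(g, v) = (5*g)*v + 4 = 5*g*v + 4 = 4 + 5*g*v)
-21 + H(3, 6 - 1*(-3))*(-26) = -21 + (4 + 5*3*(6 - 1*(-3)))*(-26) = -21 + (4 + 5*3*(6 + 3))*(-26) = -21 + (4 + 5*3*9)*(-26) = -21 + (4 + 135)*(-26) = -21 + 139*(-26) = -21 - 3614 = -3635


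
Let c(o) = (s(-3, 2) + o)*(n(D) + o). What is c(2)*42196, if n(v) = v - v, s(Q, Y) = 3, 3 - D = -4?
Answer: 421960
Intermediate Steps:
D = 7 (D = 3 - 1*(-4) = 3 + 4 = 7)
n(v) = 0
c(o) = o*(3 + o) (c(o) = (3 + o)*(0 + o) = (3 + o)*o = o*(3 + o))
c(2)*42196 = (2*(3 + 2))*42196 = (2*5)*42196 = 10*42196 = 421960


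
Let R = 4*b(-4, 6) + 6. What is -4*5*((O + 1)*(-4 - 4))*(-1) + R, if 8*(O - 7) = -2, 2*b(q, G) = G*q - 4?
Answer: -1290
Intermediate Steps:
b(q, G) = -2 + G*q/2 (b(q, G) = (G*q - 4)/2 = (-4 + G*q)/2 = -2 + G*q/2)
O = 27/4 (O = 7 + (⅛)*(-2) = 7 - ¼ = 27/4 ≈ 6.7500)
R = -50 (R = 4*(-2 + (½)*6*(-4)) + 6 = 4*(-2 - 12) + 6 = 4*(-14) + 6 = -56 + 6 = -50)
-4*5*((O + 1)*(-4 - 4))*(-1) + R = -4*5*((27/4 + 1)*(-4 - 4))*(-1) - 50 = -4*5*((31/4)*(-8))*(-1) - 50 = -4*5*(-62)*(-1) - 50 = -(-1240)*(-1) - 50 = -4*310 - 50 = -1240 - 50 = -1290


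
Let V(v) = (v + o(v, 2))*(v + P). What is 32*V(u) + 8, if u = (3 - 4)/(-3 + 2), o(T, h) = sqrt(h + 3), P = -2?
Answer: -24 - 32*sqrt(5) ≈ -95.554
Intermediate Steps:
o(T, h) = sqrt(3 + h)
u = 1 (u = -1/(-1) = -1*(-1) = 1)
V(v) = (-2 + v)*(v + sqrt(5)) (V(v) = (v + sqrt(3 + 2))*(v - 2) = (v + sqrt(5))*(-2 + v) = (-2 + v)*(v + sqrt(5)))
32*V(u) + 8 = 32*(1**2 - 2*1 - 2*sqrt(5) + 1*sqrt(5)) + 8 = 32*(1 - 2 - 2*sqrt(5) + sqrt(5)) + 8 = 32*(-1 - sqrt(5)) + 8 = (-32 - 32*sqrt(5)) + 8 = -24 - 32*sqrt(5)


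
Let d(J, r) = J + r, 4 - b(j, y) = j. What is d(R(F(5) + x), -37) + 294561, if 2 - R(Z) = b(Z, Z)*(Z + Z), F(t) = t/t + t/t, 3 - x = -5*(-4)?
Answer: 295096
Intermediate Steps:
b(j, y) = 4 - j
x = -17 (x = 3 - (-5)*(-4) = 3 - 1*20 = 3 - 20 = -17)
F(t) = 2 (F(t) = 1 + 1 = 2)
R(Z) = 2 - 2*Z*(4 - Z) (R(Z) = 2 - (4 - Z)*(Z + Z) = 2 - (4 - Z)*2*Z = 2 - 2*Z*(4 - Z))
d(R(F(5) + x), -37) + 294561 = ((2 + 2*(2 - 17)*(-4 + (2 - 17))) - 37) + 294561 = ((2 + 2*(-15)*(-4 - 15)) - 37) + 294561 = ((2 + 2*(-15)*(-19)) - 37) + 294561 = ((2 + 570) - 37) + 294561 = (572 - 37) + 294561 = 535 + 294561 = 295096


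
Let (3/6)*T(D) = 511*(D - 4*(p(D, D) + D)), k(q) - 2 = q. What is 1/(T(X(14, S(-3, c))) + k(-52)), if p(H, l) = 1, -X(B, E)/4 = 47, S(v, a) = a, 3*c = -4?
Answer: 1/572270 ≈ 1.7474e-6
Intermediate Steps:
c = -4/3 (c = (1/3)*(-4) = -4/3 ≈ -1.3333)
X(B, E) = -188 (X(B, E) = -4*47 = -188)
k(q) = 2 + q
T(D) = -4088 - 3066*D (T(D) = 2*(511*(D - 4*(1 + D))) = 2*(511*(D + (-4 - 4*D))) = 2*(511*(-4 - 3*D)) = 2*(-2044 - 1533*D) = -4088 - 3066*D)
1/(T(X(14, S(-3, c))) + k(-52)) = 1/((-4088 - 3066*(-188)) + (2 - 52)) = 1/((-4088 + 576408) - 50) = 1/(572320 - 50) = 1/572270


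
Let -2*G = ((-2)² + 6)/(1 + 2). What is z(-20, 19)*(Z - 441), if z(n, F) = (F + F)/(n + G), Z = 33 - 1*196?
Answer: 68856/65 ≈ 1059.3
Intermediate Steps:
G = -5/3 (G = -((-2)² + 6)/(2*(1 + 2)) = -(4 + 6)/(2*3) = -5/3 ≈ -1.6667)
Z = -163 (Z = 33 - 196 = -163)
z(n, F) = 2*F/(-5/3 + n) (z(n, F) = (F + F)/(n - 5/3) = (2*F)/(-5/3 + n) = 2*F/(-5/3 + n))
z(-20, 19)*(Z - 441) = (6*19/(-5 + 3*(-20)))*(-163 - 441) = (6*19/(-5 - 60))*(-604) = (6*19/(-65))*(-604) = (6*19*(-1/65))*(-604) = -114/65*(-604) = 68856/65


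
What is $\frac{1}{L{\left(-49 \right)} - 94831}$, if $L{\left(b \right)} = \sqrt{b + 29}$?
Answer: $- \frac{94831}{8992918581} - \frac{2 i \sqrt{5}}{8992918581} \approx -1.0545 \cdot 10^{-5} - 4.973 \cdot 10^{-10} i$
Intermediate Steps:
$L{\left(b \right)} = \sqrt{29 + b}$
$\frac{1}{L{\left(-49 \right)} - 94831} = \frac{1}{\sqrt{29 - 49} - 94831} = \frac{1}{\sqrt{-20} - 94831} = \frac{1}{2 i \sqrt{5} - 94831} = \frac{1}{-94831 + 2 i \sqrt{5}}$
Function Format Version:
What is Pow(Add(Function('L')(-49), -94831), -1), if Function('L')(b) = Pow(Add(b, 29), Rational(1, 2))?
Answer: Add(Rational(-94831, 8992918581), Mul(Rational(-2, 8992918581), I, Pow(5, Rational(1, 2)))) ≈ Add(-1.0545e-5, Mul(-4.9730e-10, I))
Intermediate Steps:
Function('L')(b) = Pow(Add(29, b), Rational(1, 2))
Pow(Add(Function('L')(-49), -94831), -1) = Pow(Add(Pow(Add(29, -49), Rational(1, 2)), -94831), -1) = Pow(Add(Pow(-20, Rational(1, 2)), -94831), -1) = Pow(Add(Mul(2, I, Pow(5, Rational(1, 2))), -94831), -1) = Pow(Add(-94831, Mul(2, I, Pow(5, Rational(1, 2)))), -1)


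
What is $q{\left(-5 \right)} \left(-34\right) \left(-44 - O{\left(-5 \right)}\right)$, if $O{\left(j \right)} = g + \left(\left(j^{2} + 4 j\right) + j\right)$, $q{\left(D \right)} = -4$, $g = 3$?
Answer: $-6392$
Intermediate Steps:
$O{\left(j \right)} = 3 + j^{2} + 5 j$ ($O{\left(j \right)} = 3 + \left(\left(j^{2} + 4 j\right) + j\right) = 3 + \left(j^{2} + 5 j\right) = 3 + j^{2} + 5 j$)
$q{\left(-5 \right)} \left(-34\right) \left(-44 - O{\left(-5 \right)}\right) = \left(-4\right) \left(-34\right) \left(-44 - \left(3 + \left(-5\right)^{2} + 5 \left(-5\right)\right)\right) = 136 \left(-44 - \left(3 + 25 - 25\right)\right) = 136 \left(-44 - 3\right) = 136 \left(-47\right) = -6392$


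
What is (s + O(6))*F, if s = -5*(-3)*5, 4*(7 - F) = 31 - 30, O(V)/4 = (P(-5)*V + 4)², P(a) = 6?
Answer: 174825/4 ≈ 43706.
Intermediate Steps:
O(V) = 4*(4 + 6*V)² (O(V) = 4*(6*V + 4)² = 4*(4 + 6*V)²)
F = 27/4 (F = 7 - (31 - 30)/4 = 7 - ¼*1 = 7 - ¼ = 27/4 ≈ 6.7500)
s = 75 (s = 15*5 = 75)
(s + O(6))*F = (75 + 16*(2 + 3*6)²)*(27/4) = (75 + 16*(2 + 18)²)*(27/4) = (75 + 16*20²)*(27/4) = (75 + 16*400)*(27/4) = (75 + 6400)*(27/4) = 6475*(27/4) = 174825/4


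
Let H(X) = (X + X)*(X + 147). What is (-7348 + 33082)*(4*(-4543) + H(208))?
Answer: 3332758872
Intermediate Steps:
H(X) = 2*X*(147 + X) (H(X) = (2*X)*(147 + X) = 2*X*(147 + X))
(-7348 + 33082)*(4*(-4543) + H(208)) = (-7348 + 33082)*(4*(-4543) + 2*208*(147 + 208)) = 25734*(-18172 + 2*208*355) = 25734*(-18172 + 147680) = 25734*129508 = 3332758872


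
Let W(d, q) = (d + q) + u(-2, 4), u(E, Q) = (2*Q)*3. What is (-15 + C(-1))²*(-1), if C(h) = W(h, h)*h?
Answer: -1369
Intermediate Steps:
u(E, Q) = 6*Q
W(d, q) = 24 + d + q (W(d, q) = (d + q) + 6*4 = (d + q) + 24 = 24 + d + q)
C(h) = h*(24 + 2*h) (C(h) = (24 + h + h)*h = (24 + 2*h)*h = h*(24 + 2*h))
(-15 + C(-1))²*(-1) = (-15 + 2*(-1)*(12 - 1))²*(-1) = (-15 + 2*(-1)*11)²*(-1) = (-15 - 22)²*(-1) = (-37)²*(-1) = 1369*(-1) = -1369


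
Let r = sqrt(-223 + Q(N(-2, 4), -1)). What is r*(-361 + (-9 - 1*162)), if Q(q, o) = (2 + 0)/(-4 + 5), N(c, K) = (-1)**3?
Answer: -532*I*sqrt(221) ≈ -7908.8*I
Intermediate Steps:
N(c, K) = -1
Q(q, o) = 2 (Q(q, o) = 2/1 = 2*1 = 2)
r = I*sqrt(221) (r = sqrt(-223 + 2) = sqrt(-221) = I*sqrt(221) ≈ 14.866*I)
r*(-361 + (-9 - 1*162)) = (I*sqrt(221))*(-361 + (-9 - 1*162)) = (I*sqrt(221))*(-361 + (-9 - 162)) = (I*sqrt(221))*(-361 - 171) = (I*sqrt(221))*(-532) = -532*I*sqrt(221)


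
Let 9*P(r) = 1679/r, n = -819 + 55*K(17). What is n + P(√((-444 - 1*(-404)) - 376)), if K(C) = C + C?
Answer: 1051 - 1679*I*√26/936 ≈ 1051.0 - 9.1466*I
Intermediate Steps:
K(C) = 2*C
n = 1051 (n = -819 + 55*(2*17) = -819 + 55*34 = -819 + 1870 = 1051)
P(r) = 1679/(9*r) (P(r) = (1679/r)/9 = 1679/(9*r))
n + P(√((-444 - 1*(-404)) - 376)) = 1051 + 1679/(9*(√((-444 - 1*(-404)) - 376))) = 1051 + 1679/(9*(√((-444 + 404) - 376))) = 1051 + 1679/(9*(√(-40 - 376))) = 1051 + 1679/(9*(√(-416))) = 1051 + 1679/(9*((4*I*√26))) = 1051 + 1679*(-I*√26/104)/9 = 1051 - 1679*I*√26/936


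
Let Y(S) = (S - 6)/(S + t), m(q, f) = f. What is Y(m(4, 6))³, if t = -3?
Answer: 0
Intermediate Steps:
Y(S) = (-6 + S)/(-3 + S) (Y(S) = (S - 6)/(S - 3) = (-6 + S)/(-3 + S))
Y(m(4, 6))³ = ((-6 + 6)/(-3 + 6))³ = (0/3)³ = ((⅓)*0)³ = 0³ = 0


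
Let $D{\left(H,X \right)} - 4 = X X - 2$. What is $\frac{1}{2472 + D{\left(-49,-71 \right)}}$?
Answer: $\frac{1}{7515} \approx 0.00013307$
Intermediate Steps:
$D{\left(H,X \right)} = 2 + X^{2}$ ($D{\left(H,X \right)} = 4 + \left(X X - 2\right) = 4 + \left(X^{2} - 2\right) = 4 + \left(-2 + X^{2}\right) = 2 + X^{2}$)
$\frac{1}{2472 + D{\left(-49,-71 \right)}} = \frac{1}{2472 + \left(2 + \left(-71\right)^{2}\right)} = \frac{1}{2472 + \left(2 + 5041\right)} = \frac{1}{2472 + 5043} = \frac{1}{7515}$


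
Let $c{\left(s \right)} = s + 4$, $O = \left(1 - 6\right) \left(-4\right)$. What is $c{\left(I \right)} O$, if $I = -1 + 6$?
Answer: $180$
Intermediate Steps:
$I = 5$
$O = 20$ ($O = \left(-5\right) \left(-4\right) = 20$)
$c{\left(s \right)} = 4 + s$
$c{\left(I \right)} O = \left(4 + 5\right) 20 = 9 \cdot 20 = 180$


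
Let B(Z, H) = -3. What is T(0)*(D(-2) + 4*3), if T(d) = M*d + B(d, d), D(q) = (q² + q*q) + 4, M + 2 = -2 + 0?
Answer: -72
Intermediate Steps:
M = -4 (M = -2 + (-2 + 0) = -2 - 2 = -4)
D(q) = 4 + 2*q² (D(q) = (q² + q²) + 4 = 2*q² + 4 = 4 + 2*q²)
T(d) = -3 - 4*d (T(d) = -4*d - 3 = -3 - 4*d)
T(0)*(D(-2) + 4*3) = (-3 - 4*0)*((4 + 2*(-2)²) + 4*3) = (-3 + 0)*((4 + 2*4) + 12) = -3*((4 + 8) + 12) = -3*(12 + 12) = -3*24 = -72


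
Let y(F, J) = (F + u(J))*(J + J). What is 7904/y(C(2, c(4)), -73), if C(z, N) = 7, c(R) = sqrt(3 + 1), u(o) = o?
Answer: 1976/2409 ≈ 0.82026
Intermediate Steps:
c(R) = 2 (c(R) = sqrt(4) = 2)
y(F, J) = 2*J*(F + J) (y(F, J) = (F + J)*(J + J) = (F + J)*(2*J) = 2*J*(F + J))
7904/y(C(2, c(4)), -73) = 7904/((2*(-73)*(7 - 73))) = 7904/((2*(-73)*(-66))) = 7904/9636 = 7904*(1/9636) = 1976/2409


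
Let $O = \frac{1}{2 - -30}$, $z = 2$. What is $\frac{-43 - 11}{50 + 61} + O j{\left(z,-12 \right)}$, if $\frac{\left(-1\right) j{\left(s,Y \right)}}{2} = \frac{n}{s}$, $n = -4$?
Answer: $- \frac{107}{296} \approx -0.36149$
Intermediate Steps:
$O = \frac{1}{32}$ ($O = \frac{1}{2 + 30} = \frac{1}{32} \approx 0.03125$)
$j{\left(s,Y \right)} = \frac{8}{s}$ ($j{\left(s,Y \right)} = - 2 \left(- \frac{4}{s}\right) = \frac{8}{s}$)
$\frac{-43 - 11}{50 + 61} + O j{\left(z,-12 \right)} = \frac{-43 - 11}{50 + 61} + \frac{8 \cdot \frac{1}{2}}{32} = - \frac{54}{111} + \frac{8 \cdot \frac{1}{2}}{32} = \left(-54\right) \frac{1}{111} + \frac{1}{32} \cdot 4 = - \frac{18}{37} + \frac{1}{8} = - \frac{107}{296}$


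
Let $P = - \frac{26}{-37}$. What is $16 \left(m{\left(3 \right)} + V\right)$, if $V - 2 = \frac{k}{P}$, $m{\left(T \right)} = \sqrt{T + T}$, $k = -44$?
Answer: $- \frac{12608}{13} + 16 \sqrt{6} \approx -930.65$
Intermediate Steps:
$P = \frac{26}{37}$ ($P = \left(-26\right) \left(- \frac{1}{37}\right) = \frac{26}{37} \approx 0.7027$)
$m{\left(T \right)} = \sqrt{2} \sqrt{T}$ ($m{\left(T \right)} = \sqrt{2 T} = \sqrt{2} \sqrt{T}$)
$V = - \frac{788}{13}$ ($V = 2 - \frac{44}{\frac{26}{37}} = 2 - \frac{814}{13} = - \frac{788}{13} \approx -60.615$)
$16 \left(m{\left(3 \right)} + V\right) = 16 \left(\sqrt{2} \sqrt{3} - \frac{788}{13}\right) = 16 \left(\sqrt{6} - \frac{788}{13}\right) = 16 \left(- \frac{788}{13} + \sqrt{6}\right) = - \frac{12608}{13} + 16 \sqrt{6}$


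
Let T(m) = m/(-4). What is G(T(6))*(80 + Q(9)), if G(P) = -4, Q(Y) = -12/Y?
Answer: -944/3 ≈ -314.67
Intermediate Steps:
T(m) = -m/4 (T(m) = m*(-1/4) = -m/4)
G(T(6))*(80 + Q(9)) = -4*(80 - 12/9) = -4*(80 - 12*1/9) = -4*(80 - 4/3) = -4*236/3 = -944/3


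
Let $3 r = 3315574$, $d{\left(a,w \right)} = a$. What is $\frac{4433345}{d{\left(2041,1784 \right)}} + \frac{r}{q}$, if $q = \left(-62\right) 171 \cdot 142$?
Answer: $\frac{322842303313}{148678686} \approx 2171.4$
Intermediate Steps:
$q = -1505484$ ($q = \left(-10602\right) 142 = -1505484$)
$r = \frac{3315574}{3}$ ($r = \frac{1}{3} \cdot 3315574 = \frac{3315574}{3} \approx 1.1052 \cdot 10^{6}$)
$\frac{4433345}{d{\left(2041,1784 \right)}} + \frac{r}{q} = \frac{4433345}{2041} + \frac{3315574}{3 \left(-1505484\right)} = 4433345 \cdot \frac{1}{2041} + \frac{3315574}{3} \left(- \frac{1}{1505484}\right) = \frac{4433345}{2041} - \frac{53477}{72846} = \frac{322842303313}{148678686}$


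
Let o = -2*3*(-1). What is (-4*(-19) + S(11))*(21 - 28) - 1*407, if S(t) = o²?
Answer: -1191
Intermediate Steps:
o = 6 (o = -6*(-1) = 6)
S(t) = 36 (S(t) = 6² = 36)
(-4*(-19) + S(11))*(21 - 28) - 1*407 = (-4*(-19) + 36)*(21 - 28) - 1*407 = (76 + 36)*(-7) - 407 = 112*(-7) - 407 = -784 - 407 = -1191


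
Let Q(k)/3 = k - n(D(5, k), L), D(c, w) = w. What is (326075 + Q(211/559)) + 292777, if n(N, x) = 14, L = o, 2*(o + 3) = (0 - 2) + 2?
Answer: 345915423/559 ≈ 6.1881e+5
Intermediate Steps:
o = -3 (o = -3 + ((0 - 2) + 2)/2 = -3 + (-2 + 2)/2 = -3 + (1/2)*0 = -3 + 0 = -3)
L = -3
Q(k) = -42 + 3*k (Q(k) = 3*(k - 1*14) = 3*(k - 14) = 3*(-14 + k) = -42 + 3*k)
(326075 + Q(211/559)) + 292777 = (326075 + (-42 + 3*(211/559))) + 292777 = (326075 + (-42 + 633/559)) + 292777 = (326075 - 22845/559) + 292777 = 182253080/559 + 292777 = 345915423/559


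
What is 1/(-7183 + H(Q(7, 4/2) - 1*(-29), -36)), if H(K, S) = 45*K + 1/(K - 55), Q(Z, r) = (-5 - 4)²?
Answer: -55/122814 ≈ -0.00044783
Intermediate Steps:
Q(Z, r) = 81 (Q(Z, r) = (-9)² = 81)
H(K, S) = 1/(-55 + K) + 45*K (H(K, S) = 45*K + 1/(-55 + K) = 1/(-55 + K) + 45*K)
1/(-7183 + H(Q(7, 4/2) - 1*(-29), -36)) = 1/(-7183 + (1 - 2475*(81 - 1*(-29)) + 45*(81 - 1*(-29))²)/(-55 + (81 - 1*(-29)))) = 1/(-7183 + (1 - 2475*(81 + 29) + 45*(81 + 29)²)/(-55 + (81 + 29))) = 1/(-7183 + (1 - 2475*110 + 45*110²)/(-55 + 110)) = 1/(-7183 + (1 - 272250 + 45*12100)/55) = 1/(-7183 + (1 - 272250 + 544500)/55) = 1/(-7183 + (1/55)*272251) = 1/(-7183 + 272251/55) = 1/(-122814/55) = -55/122814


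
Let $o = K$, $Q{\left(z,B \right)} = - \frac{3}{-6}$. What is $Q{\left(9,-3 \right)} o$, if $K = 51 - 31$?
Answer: $10$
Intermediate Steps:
$Q{\left(z,B \right)} = \frac{1}{2}$ ($Q{\left(z,B \right)} = \left(-3\right) \left(- \frac{1}{6}\right) = \frac{1}{2}$)
$K = 20$ ($K = 51 - 31 = 20$)
$o = 20$
$Q{\left(9,-3 \right)} o = \frac{1}{2} \cdot 20 = 10$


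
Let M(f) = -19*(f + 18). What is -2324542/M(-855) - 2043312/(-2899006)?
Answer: -3353183207258/23051446209 ≈ -145.47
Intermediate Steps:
M(f) = -342 - 19*f (M(f) = -19*(18 + f) = -342 - 19*f)
-2324542/M(-855) - 2043312/(-2899006) = -2324542/(-342 - 19*(-855)) - 2043312/(-2899006) = -2324542/(-342 + 16245) - 2043312*(-1/2899006) = -2324542/15903 + 1021656/1449503 = -3353183207258/23051446209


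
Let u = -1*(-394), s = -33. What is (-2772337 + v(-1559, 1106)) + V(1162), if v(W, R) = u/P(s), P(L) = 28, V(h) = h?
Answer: -38796253/14 ≈ -2.7712e+6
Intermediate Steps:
u = 394
v(W, R) = 197/14 (v(W, R) = 394/28 = 394*(1/28) = 197/14)
(-2772337 + v(-1559, 1106)) + V(1162) = (-2772337 + 197/14) + 1162 = -38812521/14 + 1162 = -38796253/14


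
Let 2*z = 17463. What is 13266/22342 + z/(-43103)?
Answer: 376725225/963007226 ≈ 0.39120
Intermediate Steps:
z = 17463/2 (z = (½)*17463 = 17463/2 ≈ 8731.5)
13266/22342 + z/(-43103) = 13266/22342 + (17463/2)/(-43103) = 13266*(1/22342) + (17463/2)*(-1/43103) = 6633/11171 - 17463/86206 = 376725225/963007226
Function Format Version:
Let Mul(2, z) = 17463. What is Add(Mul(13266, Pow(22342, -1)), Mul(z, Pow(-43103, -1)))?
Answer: Rational(376725225, 963007226) ≈ 0.39120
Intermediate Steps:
z = Rational(17463, 2) (z = Mul(Rational(1, 2), 17463) = Rational(17463, 2) ≈ 8731.5)
Add(Mul(13266, Pow(22342, -1)), Mul(z, Pow(-43103, -1))) = Add(Mul(13266, Pow(22342, -1)), Mul(Rational(17463, 2), Pow(-43103, -1))) = Add(Mul(13266, Rational(1, 22342)), Mul(Rational(17463, 2), Rational(-1, 43103))) = Add(Rational(6633, 11171), Rational(-17463, 86206)) = Rational(376725225, 963007226)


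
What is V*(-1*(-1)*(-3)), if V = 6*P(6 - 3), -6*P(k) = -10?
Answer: -30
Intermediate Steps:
P(k) = 5/3 (P(k) = -⅙*(-10) = 5/3)
V = 10 (V = 6*(5/3) = 10)
V*(-1*(-1)*(-3)) = 10*(-1*(-1)*(-3)) = 10*(1*(-3)) = 10*(-3) = -30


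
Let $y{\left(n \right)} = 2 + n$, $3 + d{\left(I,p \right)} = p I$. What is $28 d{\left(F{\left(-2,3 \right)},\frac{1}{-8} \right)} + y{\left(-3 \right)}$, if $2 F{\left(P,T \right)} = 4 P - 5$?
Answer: $- \frac{249}{4} \approx -62.25$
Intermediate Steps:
$F{\left(P,T \right)} = - \frac{5}{2} + 2 P$ ($F{\left(P,T \right)} = \frac{4 P - 5}{2} = \frac{-5 + 4 P}{2} = - \frac{5}{2} + 2 P$)
$d{\left(I,p \right)} = -3 + I p$ ($d{\left(I,p \right)} = -3 + p I = -3 + I p$)
$28 d{\left(F{\left(-2,3 \right)},\frac{1}{-8} \right)} + y{\left(-3 \right)} = 28 \left(-3 + \frac{- \frac{5}{2} + 2 \left(-2\right)}{-8}\right) + \left(2 - 3\right) = 28 \left(-3 + \left(- \frac{5}{2} - 4\right) \left(- \frac{1}{8}\right)\right) - 1 = 28 \left(-3 - - \frac{13}{16}\right) - 1 = 28 \left(-3 + \frac{13}{16}\right) - 1 = 28 \left(- \frac{35}{16}\right) - 1 = - \frac{245}{4} - 1 = - \frac{249}{4}$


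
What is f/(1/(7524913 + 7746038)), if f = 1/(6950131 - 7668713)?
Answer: -15270951/718582 ≈ -21.251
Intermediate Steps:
f = -1/718582 (f = 1/(-718582) = -1/718582 ≈ -1.3916e-6)
f/(1/(7524913 + 7746038)) = -1/(718582*(1/(7524913 + 7746038))) = -1/(718582*(1/15270951)) = -1/(718582*1/15270951) = -1/718582*15270951 = -15270951/718582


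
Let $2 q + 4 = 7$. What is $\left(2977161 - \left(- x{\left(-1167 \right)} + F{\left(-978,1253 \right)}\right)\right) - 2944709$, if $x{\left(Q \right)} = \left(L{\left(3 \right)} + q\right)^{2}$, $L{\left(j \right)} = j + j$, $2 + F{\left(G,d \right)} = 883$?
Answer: $\frac{126509}{4} \approx 31627.0$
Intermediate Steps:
$F{\left(G,d \right)} = 881$ ($F{\left(G,d \right)} = -2 + 883 = 881$)
$q = \frac{3}{2}$ ($q = -2 + \frac{1}{2} \cdot 7 = -2 + \frac{7}{2} = \frac{3}{2} \approx 1.5$)
$L{\left(j \right)} = 2 j$
$x{\left(Q \right)} = \frac{225}{4}$ ($x{\left(Q \right)} = \left(2 \cdot 3 + \frac{3}{2}\right)^{2} = \left(6 + \frac{3}{2}\right)^{2} = \left(\frac{15}{2}\right)^{2} = \frac{225}{4}$)
$\left(2977161 - \left(- x{\left(-1167 \right)} + F{\left(-978,1253 \right)}\right)\right) - 2944709 = \left(2977161 + \left(\frac{225}{4} - 881\right)\right) - 2944709 = \left(2977161 - \frac{3299}{4}\right) - 2944709 = \frac{11905345}{4} - 2944709 = \frac{126509}{4}$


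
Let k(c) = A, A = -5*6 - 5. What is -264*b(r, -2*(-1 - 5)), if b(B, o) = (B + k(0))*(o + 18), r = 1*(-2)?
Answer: 293040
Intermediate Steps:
A = -35 (A = -30 - 5 = -35)
k(c) = -35
r = -2
b(B, o) = (-35 + B)*(18 + o) (b(B, o) = (B - 35)*(o + 18) = (-35 + B)*(18 + o))
-264*b(r, -2*(-1 - 5)) = -264*(-630 - (-70)*(-1 - 5) + 18*(-2) - (-4)*(-1 - 5)) = -264*(-630 - (-70)*(-6) - 36 - (-4)*(-6)) = -264*(-630 - 35*12 - 36 - 2*12) = -264*(-630 - 420 - 36 - 24) = -264*(-1110) = 293040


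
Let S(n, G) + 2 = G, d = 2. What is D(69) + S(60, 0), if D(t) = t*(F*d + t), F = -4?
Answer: 4207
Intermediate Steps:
S(n, G) = -2 + G
D(t) = t*(-8 + t) (D(t) = t*(-4*2 + t) = t*(-8 + t))
D(69) + S(60, 0) = 69*(-8 + 69) + (-2 + 0) = 69*61 - 2 = 4209 - 2 = 4207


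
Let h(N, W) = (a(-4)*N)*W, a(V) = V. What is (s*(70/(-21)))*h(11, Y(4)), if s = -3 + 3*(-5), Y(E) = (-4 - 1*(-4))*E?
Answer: 0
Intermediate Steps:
Y(E) = 0 (Y(E) = (-4 + 4)*E = 0*E = 0)
s = -18 (s = -3 - 15 = -18)
h(N, W) = -4*N*W (h(N, W) = (-4*N)*W = -4*N*W)
(s*(70/(-21)))*h(11, Y(4)) = (-1260/(-21))*(-4*11*0) = -1260*(-1)/21*0 = -18*(-10/3)*0 = 60*0 = 0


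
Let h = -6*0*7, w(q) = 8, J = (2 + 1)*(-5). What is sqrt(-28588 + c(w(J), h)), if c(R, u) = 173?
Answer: I*sqrt(28415) ≈ 168.57*I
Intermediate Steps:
J = -15 (J = 3*(-5) = -15)
h = 0 (h = 0*7 = 0)
sqrt(-28588 + c(w(J), h)) = sqrt(-28588 + 173) = sqrt(-28415) = I*sqrt(28415)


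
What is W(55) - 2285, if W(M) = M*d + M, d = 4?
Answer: -2010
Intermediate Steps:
W(M) = 5*M (W(M) = M*4 + M = 4*M + M = 5*M)
W(55) - 2285 = 5*55 - 2285 = 275 - 2285 = -2010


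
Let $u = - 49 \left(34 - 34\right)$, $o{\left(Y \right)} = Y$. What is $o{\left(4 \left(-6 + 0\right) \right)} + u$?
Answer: $-24$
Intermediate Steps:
$u = 0$ ($u = \left(-49\right) 0 = 0$)
$o{\left(4 \left(-6 + 0\right) \right)} + u = 4 \left(-6 + 0\right) + 0 = 4 \left(-6\right) + 0 = -24 + 0 = -24$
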